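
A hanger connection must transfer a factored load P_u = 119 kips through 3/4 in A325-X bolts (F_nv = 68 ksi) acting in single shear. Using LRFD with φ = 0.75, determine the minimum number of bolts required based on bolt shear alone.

A_b = π·0.75²/4 = 0.4418 in².
Per-bolt design strength φR_n = 0.75 × 68 × 0.4418 × 1 = 22.53 kips.
n ≥ 119 / 22.53 = 5.282 → use 6 bolts.

6 bolts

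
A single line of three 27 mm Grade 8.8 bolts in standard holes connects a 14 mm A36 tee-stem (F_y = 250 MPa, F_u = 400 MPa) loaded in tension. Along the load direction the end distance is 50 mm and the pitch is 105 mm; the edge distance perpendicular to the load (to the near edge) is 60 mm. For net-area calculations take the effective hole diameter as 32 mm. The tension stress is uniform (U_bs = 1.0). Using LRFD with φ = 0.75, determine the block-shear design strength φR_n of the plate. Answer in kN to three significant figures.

Shear plane L_v = 50 + 2·105 = 260 mm; A_gv = 260 × 14 = 3640 mm².
A_nv = (260 − 2.5·32) × 14 = 2520 mm².
A_nt = (60 − 0.5·32) × 14 = 616 mm².
0.6 F_u A_nv = 604.8 kN; 0.6 F_y A_gv = 546 kN → shear yielding governs the shear term.
R_n = 546 + 1.0 × 400 × 616 / 1000 = 792.4 kN.
Design strength φR_n = 0.75 × 792.4 = 594 kN.

594 kN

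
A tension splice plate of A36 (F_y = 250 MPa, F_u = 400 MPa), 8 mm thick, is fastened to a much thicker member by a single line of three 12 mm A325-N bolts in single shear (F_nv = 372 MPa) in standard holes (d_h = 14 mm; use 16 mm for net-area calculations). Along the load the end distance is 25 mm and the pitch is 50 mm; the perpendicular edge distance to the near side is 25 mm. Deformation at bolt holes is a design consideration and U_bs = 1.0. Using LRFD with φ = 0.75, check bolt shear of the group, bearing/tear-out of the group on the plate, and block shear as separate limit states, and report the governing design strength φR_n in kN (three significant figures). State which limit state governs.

Bolt shear: A_b = π·12²/4 = 113.1 mm²; R_n = 372 × 113.1 × 3 × 1 / 1000 = 126.2 kN → 0.75 × 126.2 = 94.7 kN.
Bearing: edge l_c = 18, r_n = 69.12 kN; interior l_c = 36, r_n = 92.16 kN; R_n = 69.12 + 2·92.16 = 253.4 kN → 190 kN.
Block shear: A_gv = 1000, A_nv = 680, A_nt = 136 mm²; R_n = min(0.6F_uA_nv, 0.6F_yA_gv) + U_bs·F_u·A_nt = 204.4 kN → 153 kN.
Bolt shear governs: 94.7 kN.

94.7 kN (bolt shear governs)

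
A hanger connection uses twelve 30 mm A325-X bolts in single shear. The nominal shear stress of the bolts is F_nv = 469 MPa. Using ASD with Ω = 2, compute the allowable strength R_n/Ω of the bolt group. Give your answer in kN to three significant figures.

1990 kN

A_b = π × 30² / 4 = 706.9 mm².
R_n = F_nv · A_b · n · n_s = 469 × 706.9 × 12 × 1 / 1000 = 3978 kN.
Allowable strength R_n/Ω = 3978 / 2 = 1990 kN.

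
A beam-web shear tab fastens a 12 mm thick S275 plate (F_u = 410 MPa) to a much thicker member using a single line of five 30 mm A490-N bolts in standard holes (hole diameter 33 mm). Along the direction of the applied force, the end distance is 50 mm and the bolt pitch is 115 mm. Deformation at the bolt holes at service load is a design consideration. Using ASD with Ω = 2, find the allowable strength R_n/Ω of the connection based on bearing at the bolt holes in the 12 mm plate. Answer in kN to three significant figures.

Per bolt r_n = 1.2 l_c t F_u ≤ 2.4 d t F_u; upper limit = 2.4 × 30 × 12 × 410 / 1000 = 354.2 kN.
Edge bolt: l_c = 50 − 33/2 = 33.5 mm → 1.2 × 33.5 × 12 × 410 / 1000 = 197.8 → r_n = 197.8 kN.
Interior bolts: l_c = 115 − 33 = 82 mm → 1.2 × 82 × 12 × 410 / 1000 = 484.1 → r_n = 354.2 kN.
R_n = 1 × 197.8 + 4 × 354.2 = 1615 kN.
Allowable strength R_n/Ω = 1615 / 2 = 807 kN.

807 kN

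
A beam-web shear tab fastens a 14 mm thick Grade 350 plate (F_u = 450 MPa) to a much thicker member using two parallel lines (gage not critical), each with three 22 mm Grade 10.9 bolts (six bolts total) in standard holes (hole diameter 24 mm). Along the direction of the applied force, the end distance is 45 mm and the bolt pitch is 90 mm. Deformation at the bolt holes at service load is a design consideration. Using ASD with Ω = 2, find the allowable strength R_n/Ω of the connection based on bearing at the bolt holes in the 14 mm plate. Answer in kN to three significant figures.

Per bolt r_n = 1.2 l_c t F_u ≤ 2.4 d t F_u; upper limit = 2.4 × 22 × 14 × 450 / 1000 = 332.6 kN.
Edge bolt: l_c = 45 − 24/2 = 33 mm → 1.2 × 33 × 14 × 450 / 1000 = 249.5 → r_n = 249.5 kN.
Interior bolts: l_c = 90 − 24 = 66 mm → 1.2 × 66 × 14 × 450 / 1000 = 499 → r_n = 332.6 kN.
R_n = 2 × 249.5 + 4 × 332.6 = 1830 kN.
Allowable strength R_n/Ω = 1830 / 2 = 915 kN.

915 kN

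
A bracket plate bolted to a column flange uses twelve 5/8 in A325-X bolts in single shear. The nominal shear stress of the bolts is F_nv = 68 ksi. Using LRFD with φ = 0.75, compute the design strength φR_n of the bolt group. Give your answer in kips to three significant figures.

A_b = π × 0.625² / 4 = 0.3068 in².
R_n = F_nv · A_b · n · n_s = 68 × 0.3068 × 12 × 1 = 250.3 kips.
Design strength φR_n = 0.75 × 250.3 = 188 kips.

188 kips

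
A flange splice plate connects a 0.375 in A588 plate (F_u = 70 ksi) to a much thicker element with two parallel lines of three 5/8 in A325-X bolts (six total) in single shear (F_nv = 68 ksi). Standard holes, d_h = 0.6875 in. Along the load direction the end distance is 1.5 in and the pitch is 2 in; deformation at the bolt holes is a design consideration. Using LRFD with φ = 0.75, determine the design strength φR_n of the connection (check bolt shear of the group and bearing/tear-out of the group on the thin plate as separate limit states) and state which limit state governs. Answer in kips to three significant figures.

Bolt shear: A_b = π·0.625²/4 = 0.3068 in²; R_n = 68 × 0.3068 × 6 × 1 = 125.2 kips → 0.75 × 125.2 = 93.9 kips.
Bearing (1.2 l_c t F_u ≤ 2.4 d t F_u): upper limit = 2.4·0.625·0.375·70 = 39.38 kips.
  Edge l_c = 1.5 − 0.6875/2 = 1.156 → r_n = 36.42 kips; interior l_c = 2 − 0.6875 = 1.312 → r_n = 39.38 kips.
  R_n,bearing = 2·36.42 + 4·39.38 = 230.3 kips → 0.75 × 230.3 = 173 kips.
Bolt shear governs: 93.9 kips.

93.9 kips (bolt shear governs)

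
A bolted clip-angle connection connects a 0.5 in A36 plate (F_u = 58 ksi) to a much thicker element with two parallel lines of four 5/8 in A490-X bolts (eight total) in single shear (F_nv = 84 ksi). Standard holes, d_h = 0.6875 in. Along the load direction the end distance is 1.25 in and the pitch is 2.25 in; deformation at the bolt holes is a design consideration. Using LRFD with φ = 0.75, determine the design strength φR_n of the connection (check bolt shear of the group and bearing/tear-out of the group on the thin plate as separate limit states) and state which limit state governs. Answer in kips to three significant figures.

Bolt shear: A_b = π·0.625²/4 = 0.3068 in²; R_n = 84 × 0.3068 × 8 × 1 = 206.2 kips → 0.75 × 206.2 = 155 kips.
Bearing (1.2 l_c t F_u ≤ 2.4 d t F_u): upper limit = 2.4·0.625·0.5·58 = 43.5 kips.
  Edge l_c = 1.25 − 0.6875/2 = 0.9062 → r_n = 31.54 kips; interior l_c = 2.25 − 0.6875 = 1.562 → r_n = 43.5 kips.
  R_n,bearing = 2·31.54 + 6·43.5 = 324.1 kips → 0.75 × 324.1 = 243 kips.
Bolt shear governs: 155 kips.

155 kips (bolt shear governs)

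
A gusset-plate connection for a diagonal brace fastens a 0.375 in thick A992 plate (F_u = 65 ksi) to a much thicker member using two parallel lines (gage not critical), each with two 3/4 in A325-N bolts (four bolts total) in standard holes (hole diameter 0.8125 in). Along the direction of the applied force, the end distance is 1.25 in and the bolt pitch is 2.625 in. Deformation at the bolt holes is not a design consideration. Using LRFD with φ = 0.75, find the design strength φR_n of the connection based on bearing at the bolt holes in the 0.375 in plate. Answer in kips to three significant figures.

129 kips

Per bolt r_n = 1.5 l_c t F_u ≤ 3.0 d t F_u; upper limit = 3.0 × 0.75 × 0.375 × 65 = 54.84 kips.
Edge bolt: l_c = 1.25 − 0.8125/2 = 0.8438 in → 1.5 × 0.8438 × 0.375 × 65 = 30.85 → r_n = 30.85 kips.
Interior bolts: l_c = 2.625 − 0.8125 = 1.812 in → 1.5 × 1.812 × 0.375 × 65 = 66.27 → r_n = 54.84 kips.
R_n = 2 × 30.85 + 2 × 54.84 = 171.4 kips.
Design strength φR_n = 0.75 × 171.4 = 129 kips.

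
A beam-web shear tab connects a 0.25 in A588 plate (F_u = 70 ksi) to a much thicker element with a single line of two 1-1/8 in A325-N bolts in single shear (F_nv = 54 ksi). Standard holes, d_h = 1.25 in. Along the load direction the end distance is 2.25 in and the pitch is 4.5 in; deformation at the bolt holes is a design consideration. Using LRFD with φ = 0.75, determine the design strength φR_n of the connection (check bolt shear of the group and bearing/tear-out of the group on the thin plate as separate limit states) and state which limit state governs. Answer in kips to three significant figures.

61 kips (bearing governs)

Bolt shear: A_b = π·1.125²/4 = 0.994 in²; R_n = 54 × 0.994 × 2 × 1 = 107.4 kips → 0.75 × 107.4 = 80.5 kips.
Bearing (1.2 l_c t F_u ≤ 2.4 d t F_u): upper limit = 2.4·1.125·0.25·70 = 47.25 kips.
  Edge l_c = 2.25 − 1.25/2 = 1.625 → r_n = 34.12 kips; interior l_c = 4.5 − 1.25 = 3.25 → r_n = 47.25 kips.
  R_n,bearing = 1·34.12 + 1·47.25 = 81.38 kips → 0.75 × 81.38 = 61 kips.
Bearing governs: 61 kips.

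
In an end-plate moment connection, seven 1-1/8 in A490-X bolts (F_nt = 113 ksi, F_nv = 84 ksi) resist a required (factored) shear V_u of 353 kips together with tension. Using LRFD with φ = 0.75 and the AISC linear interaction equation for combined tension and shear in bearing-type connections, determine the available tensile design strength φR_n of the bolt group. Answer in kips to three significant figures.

292 kips

A_b = π·1.125²/4 = 0.994 in²; f_rv = 353 / (7 × 0.994) = 50.73 ksi.
F'_nt = 1.3 F_nt − (F_nt / φF_nv) f_rv = 1.3·113 − (113/(0.75·84))·50.73 = 55.9 ksi, capped at F_nt → F'_nt = 55.9 ksi.
R_n = F'_nt · A_b · n = 55.9 × 0.994 × 7 = 389 kips.
Design strength φR_n = 0.75 × 389 = 292 kips.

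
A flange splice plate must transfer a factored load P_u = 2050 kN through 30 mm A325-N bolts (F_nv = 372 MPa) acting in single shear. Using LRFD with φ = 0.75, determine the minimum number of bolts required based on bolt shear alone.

11 bolts

A_b = π·30²/4 = 706.9 mm².
Per-bolt design strength φR_n = 0.75 × 372 × 706.9 × 1 / 1000 = 197.2 kN.
n ≥ 2050 / 197.2 = 10.39 → use 11 bolts.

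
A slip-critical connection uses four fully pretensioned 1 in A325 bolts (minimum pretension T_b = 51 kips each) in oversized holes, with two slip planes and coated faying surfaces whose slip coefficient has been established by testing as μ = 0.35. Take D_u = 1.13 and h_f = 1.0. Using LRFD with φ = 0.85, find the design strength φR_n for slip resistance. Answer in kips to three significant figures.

137 kips

R_n = μ · D_u · h_f · T_b · n_s · n_b = 0.35 × 1.13 × 1.0 × 51 × 2 × 4 = 161.4 kips.
Design strength φR_n = 0.85 × 161.4 = 137 kips.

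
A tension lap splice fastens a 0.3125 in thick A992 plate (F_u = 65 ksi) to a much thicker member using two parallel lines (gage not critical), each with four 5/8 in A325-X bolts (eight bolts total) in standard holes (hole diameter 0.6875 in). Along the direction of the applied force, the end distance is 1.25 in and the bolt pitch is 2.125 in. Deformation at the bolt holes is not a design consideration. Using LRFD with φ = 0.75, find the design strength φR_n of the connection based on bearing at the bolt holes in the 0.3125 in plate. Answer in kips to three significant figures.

Per bolt r_n = 1.5 l_c t F_u ≤ 3.0 d t F_u; upper limit = 3.0 × 0.625 × 0.3125 × 65 = 38.09 kips.
Edge bolt: l_c = 1.25 − 0.6875/2 = 0.9062 in → 1.5 × 0.9062 × 0.3125 × 65 = 27.61 → r_n = 27.61 kips.
Interior bolts: l_c = 2.125 − 0.6875 = 1.438 in → 1.5 × 1.438 × 0.3125 × 65 = 43.8 → r_n = 38.09 kips.
R_n = 2 × 27.61 + 6 × 38.09 = 283.7 kips.
Design strength φR_n = 0.75 × 283.7 = 213 kips.

213 kips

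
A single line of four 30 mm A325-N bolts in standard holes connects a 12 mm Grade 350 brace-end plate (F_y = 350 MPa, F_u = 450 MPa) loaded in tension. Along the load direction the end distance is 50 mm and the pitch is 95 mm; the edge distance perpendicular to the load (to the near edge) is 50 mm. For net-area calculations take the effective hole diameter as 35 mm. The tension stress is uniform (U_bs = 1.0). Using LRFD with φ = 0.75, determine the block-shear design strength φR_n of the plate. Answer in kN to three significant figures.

Shear plane L_v = 50 + 3·95 = 335 mm; A_gv = 335 × 12 = 4020 mm².
A_nv = (335 − 3.5·35) × 12 = 2550 mm².
A_nt = (50 − 0.5·35) × 12 = 390 mm².
0.6 F_u A_nv = 688.5 kN; 0.6 F_y A_gv = 844.2 kN → shear rupture governs the shear term.
R_n = 688.5 + 1.0 × 450 × 390 / 1000 = 864 kN.
Design strength φR_n = 0.75 × 864 = 648 kN.

648 kN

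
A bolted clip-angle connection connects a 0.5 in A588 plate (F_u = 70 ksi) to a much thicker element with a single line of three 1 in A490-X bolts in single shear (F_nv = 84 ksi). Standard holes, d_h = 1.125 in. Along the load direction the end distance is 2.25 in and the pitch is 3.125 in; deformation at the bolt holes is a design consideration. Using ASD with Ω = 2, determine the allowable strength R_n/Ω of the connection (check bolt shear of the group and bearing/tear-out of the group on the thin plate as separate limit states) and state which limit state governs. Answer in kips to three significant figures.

Bolt shear: A_b = π·1²/4 = 0.7854 in²; R_n = 84 × 0.7854 × 3 × 1 = 197.9 kips → 197.9 / 2 = 99 kips.
Bearing (1.2 l_c t F_u ≤ 2.4 d t F_u): upper limit = 2.4·1·0.5·70 = 84 kips.
  Edge l_c = 2.25 − 1.125/2 = 1.688 → r_n = 70.88 kips; interior l_c = 3.125 − 1.125 = 2 → r_n = 84 kips.
  R_n,bearing = 1·70.88 + 2·84 = 238.9 kips → 238.9 / 2 = 119 kips.
Bolt shear governs: 99 kips.

99 kips (bolt shear governs)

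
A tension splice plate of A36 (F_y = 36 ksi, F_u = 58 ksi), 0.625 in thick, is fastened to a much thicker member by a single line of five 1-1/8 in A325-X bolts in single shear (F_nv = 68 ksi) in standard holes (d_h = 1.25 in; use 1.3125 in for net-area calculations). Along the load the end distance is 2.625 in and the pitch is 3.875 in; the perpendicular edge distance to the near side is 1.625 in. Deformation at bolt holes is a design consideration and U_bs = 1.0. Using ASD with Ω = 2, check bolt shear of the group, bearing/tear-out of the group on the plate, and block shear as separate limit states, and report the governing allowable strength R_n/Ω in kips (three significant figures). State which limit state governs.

140 kips (block shear governs)

Bolt shear: A_b = π·1.125²/4 = 0.994 in²; R_n = 68 × 0.994 × 5 × 1 = 338 kips → 338 / 2 = 169 kips.
Bearing: edge l_c = 2, r_n = 87 kips; interior l_c = 2.625, r_n = 97.87 kips; R_n = 87 + 4·97.87 = 478.5 kips → 239 kips.
Block shear: A_gv = 11.33, A_nv = 7.637, A_nt = 0.6055 in²; R_n = min(0.6F_uA_nv, 0.6F_yA_gv) + U_bs·F_u·A_nt = 279.8 kips → 140 kips.
Block shear governs: 140 kips.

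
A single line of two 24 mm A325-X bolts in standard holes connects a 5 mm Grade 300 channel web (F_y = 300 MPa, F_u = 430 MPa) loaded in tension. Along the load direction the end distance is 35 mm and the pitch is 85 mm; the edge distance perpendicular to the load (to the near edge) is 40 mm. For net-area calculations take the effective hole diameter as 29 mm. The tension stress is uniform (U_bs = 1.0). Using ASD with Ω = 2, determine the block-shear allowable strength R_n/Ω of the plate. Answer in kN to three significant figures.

Shear plane L_v = 35 + 1·85 = 120 mm; A_gv = 120 × 5 = 600 mm².
A_nv = (120 − 1.5·29) × 5 = 382.5 mm².
A_nt = (40 − 0.5·29) × 5 = 127.5 mm².
0.6 F_u A_nv = 98.69 kN; 0.6 F_y A_gv = 108 kN → shear rupture governs the shear term.
R_n = 98.69 + 1.0 × 430 × 127.5 / 1000 = 153.5 kN.
Allowable strength R_n/Ω = 153.5 / 2 = 76.8 kN.

76.8 kN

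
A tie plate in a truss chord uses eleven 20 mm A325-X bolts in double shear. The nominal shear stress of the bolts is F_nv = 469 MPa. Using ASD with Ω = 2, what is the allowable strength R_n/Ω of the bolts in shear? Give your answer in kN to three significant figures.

1620 kN

A_b = π × 20² / 4 = 314.2 mm².
R_n = F_nv · A_b · n · n_s = 469 × 314.2 × 11 × 2 / 1000 = 3241 kN.
Allowable strength R_n/Ω = 3241 / 2 = 1620 kN.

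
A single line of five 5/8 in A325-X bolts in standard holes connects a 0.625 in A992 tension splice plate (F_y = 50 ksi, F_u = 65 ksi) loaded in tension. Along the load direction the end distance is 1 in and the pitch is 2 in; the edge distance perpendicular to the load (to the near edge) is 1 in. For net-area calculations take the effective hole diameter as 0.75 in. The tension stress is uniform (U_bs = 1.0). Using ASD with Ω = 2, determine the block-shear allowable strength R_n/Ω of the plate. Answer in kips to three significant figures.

81.2 kips

Shear plane L_v = 1 + 4·2 = 9 in; A_gv = 9 × 0.625 = 5.625 in².
A_nv = (9 − 4.5·0.75) × 0.625 = 3.516 in².
A_nt = (1 − 0.5·0.75) × 0.625 = 0.3906 in².
0.6 F_u A_nv = 137.1 kips; 0.6 F_y A_gv = 168.8 kips → shear rupture governs the shear term.
R_n = 137.1 + 1.0 × 65 × 0.3906 = 162.5 kips.
Allowable strength R_n/Ω = 162.5 / 2 = 81.2 kips.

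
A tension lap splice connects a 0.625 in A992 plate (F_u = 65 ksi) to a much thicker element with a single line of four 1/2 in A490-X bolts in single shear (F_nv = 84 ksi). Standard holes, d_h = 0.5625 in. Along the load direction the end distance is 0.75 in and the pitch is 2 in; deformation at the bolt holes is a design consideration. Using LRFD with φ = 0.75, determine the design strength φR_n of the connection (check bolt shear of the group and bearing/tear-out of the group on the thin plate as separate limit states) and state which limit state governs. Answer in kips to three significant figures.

49.5 kips (bolt shear governs)

Bolt shear: A_b = π·0.5²/4 = 0.1963 in²; R_n = 84 × 0.1963 × 4 × 1 = 65.97 kips → 0.75 × 65.97 = 49.5 kips.
Bearing (1.2 l_c t F_u ≤ 2.4 d t F_u): upper limit = 2.4·0.5·0.625·65 = 48.75 kips.
  Edge l_c = 0.75 − 0.5625/2 = 0.4688 → r_n = 22.85 kips; interior l_c = 2 − 0.5625 = 1.438 → r_n = 48.75 kips.
  R_n,bearing = 1·22.85 + 3·48.75 = 169.1 kips → 0.75 × 169.1 = 127 kips.
Bolt shear governs: 49.5 kips.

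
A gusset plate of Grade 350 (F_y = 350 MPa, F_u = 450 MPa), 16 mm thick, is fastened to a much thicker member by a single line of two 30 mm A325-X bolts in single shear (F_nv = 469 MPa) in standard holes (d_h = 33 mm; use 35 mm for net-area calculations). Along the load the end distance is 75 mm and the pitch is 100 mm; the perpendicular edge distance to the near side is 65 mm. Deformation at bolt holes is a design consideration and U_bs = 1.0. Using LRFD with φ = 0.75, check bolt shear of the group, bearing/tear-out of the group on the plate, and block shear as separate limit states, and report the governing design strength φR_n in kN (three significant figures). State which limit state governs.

Bolt shear: A_b = π·30²/4 = 706.9 mm²; R_n = 469 × 706.9 × 2 × 1 / 1000 = 663 kN → 0.75 × 663 = 497 kN.
Bearing: edge l_c = 58.5, r_n = 505.4 kN; interior l_c = 67, r_n = 518.4 kN; R_n = 505.4 + 1·518.4 = 1024 kN → 768 kN.
Block shear: A_gv = 2800, A_nv = 1960, A_nt = 760 mm²; R_n = min(0.6F_uA_nv, 0.6F_yA_gv) + U_bs·F_u·A_nt = 871.2 kN → 653 kN.
Bolt shear governs: 497 kN.

497 kN (bolt shear governs)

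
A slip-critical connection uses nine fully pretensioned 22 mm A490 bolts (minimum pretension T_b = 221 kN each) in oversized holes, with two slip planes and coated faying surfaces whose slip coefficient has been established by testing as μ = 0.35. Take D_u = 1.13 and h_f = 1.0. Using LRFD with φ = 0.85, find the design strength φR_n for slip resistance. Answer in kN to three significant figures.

R_n = μ · D_u · h_f · T_b · n_s · n_b = 0.35 × 1.13 × 1.0 × 221 × 2 × 9 = 1573 kN.
Design strength φR_n = 0.85 × 1573 = 1340 kN.

1340 kN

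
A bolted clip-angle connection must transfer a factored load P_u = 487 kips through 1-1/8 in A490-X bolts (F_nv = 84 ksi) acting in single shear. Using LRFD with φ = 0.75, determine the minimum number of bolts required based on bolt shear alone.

8 bolts

A_b = π·1.125²/4 = 0.994 in².
Per-bolt design strength φR_n = 0.75 × 84 × 0.994 × 1 = 62.62 kips.
n ≥ 487 / 62.62 = 7.777 → use 8 bolts.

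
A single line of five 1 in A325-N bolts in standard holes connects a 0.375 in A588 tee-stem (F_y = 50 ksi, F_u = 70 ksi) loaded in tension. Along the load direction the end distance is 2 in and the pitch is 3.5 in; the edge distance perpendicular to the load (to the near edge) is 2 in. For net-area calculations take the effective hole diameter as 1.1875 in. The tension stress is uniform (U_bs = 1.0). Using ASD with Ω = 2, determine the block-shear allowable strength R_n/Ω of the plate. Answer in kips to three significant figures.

Shear plane L_v = 2 + 4·3.5 = 16 in; A_gv = 16 × 0.375 = 6 in².
A_nv = (16 − 4.5·1.1875) × 0.375 = 3.996 in².
A_nt = (2 − 0.5·1.1875) × 0.375 = 0.5273 in².
0.6 F_u A_nv = 167.8 kips; 0.6 F_y A_gv = 180 kips → shear rupture governs the shear term.
R_n = 167.8 + 1.0 × 70 × 0.5273 = 204.8 kips.
Allowable strength R_n/Ω = 204.8 / 2 = 102 kips.

102 kips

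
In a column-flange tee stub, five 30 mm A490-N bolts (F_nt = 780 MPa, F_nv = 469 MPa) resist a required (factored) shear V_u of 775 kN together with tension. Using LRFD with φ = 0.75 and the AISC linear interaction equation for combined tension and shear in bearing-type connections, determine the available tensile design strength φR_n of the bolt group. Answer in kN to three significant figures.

A_b = π·30²/4 = 706.9 mm²; f_rv = 775 × 1000 / (5 × 706.9) = 219.3 MPa.
F'_nt = 1.3 F_nt − (F_nt / φF_nv) f_rv = 1.3·780 − (780/(0.75·469))·219.3 = 527.7 MPa, capped at F_nt → F'_nt = 527.7 MPa.
R_n = F'_nt · A_b · n = 527.7 × 706.9 × 5 / 1000 = 1865 kN.
Design strength φR_n = 0.75 × 1865 = 1400 kN.

1400 kN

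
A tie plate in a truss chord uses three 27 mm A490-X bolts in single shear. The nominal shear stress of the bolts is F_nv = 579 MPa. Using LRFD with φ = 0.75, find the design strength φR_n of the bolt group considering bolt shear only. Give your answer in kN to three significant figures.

A_b = π × 27² / 4 = 572.6 mm².
R_n = F_nv · A_b · n · n_s = 579 × 572.6 × 3 × 1 / 1000 = 994.5 kN.
Design strength φR_n = 0.75 × 994.5 = 746 kN.

746 kN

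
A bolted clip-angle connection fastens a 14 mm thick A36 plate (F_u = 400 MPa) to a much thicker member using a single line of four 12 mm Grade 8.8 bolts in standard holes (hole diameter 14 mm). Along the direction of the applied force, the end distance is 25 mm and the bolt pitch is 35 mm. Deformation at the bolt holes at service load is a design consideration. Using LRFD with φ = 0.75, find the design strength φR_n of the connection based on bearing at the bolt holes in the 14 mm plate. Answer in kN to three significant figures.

Per bolt r_n = 1.2 l_c t F_u ≤ 2.4 d t F_u; upper limit = 2.4 × 12 × 14 × 400 / 1000 = 161.3 kN.
Edge bolt: l_c = 25 − 14/2 = 18 mm → 1.2 × 18 × 14 × 400 / 1000 = 121 → r_n = 121 kN.
Interior bolts: l_c = 35 − 14 = 21 mm → 1.2 × 21 × 14 × 400 / 1000 = 141.1 → r_n = 141.1 kN.
R_n = 1 × 121 + 3 × 141.1 = 544.3 kN.
Design strength φR_n = 0.75 × 544.3 = 408 kN.

408 kN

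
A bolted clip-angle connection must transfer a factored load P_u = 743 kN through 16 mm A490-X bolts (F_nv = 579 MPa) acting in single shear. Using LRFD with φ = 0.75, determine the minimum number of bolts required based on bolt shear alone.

9 bolts

A_b = π·16²/4 = 201.1 mm².
Per-bolt design strength φR_n = 0.75 × 579 × 201.1 × 1 / 1000 = 87.31 kN.
n ≥ 743 / 87.31 = 8.51 → use 9 bolts.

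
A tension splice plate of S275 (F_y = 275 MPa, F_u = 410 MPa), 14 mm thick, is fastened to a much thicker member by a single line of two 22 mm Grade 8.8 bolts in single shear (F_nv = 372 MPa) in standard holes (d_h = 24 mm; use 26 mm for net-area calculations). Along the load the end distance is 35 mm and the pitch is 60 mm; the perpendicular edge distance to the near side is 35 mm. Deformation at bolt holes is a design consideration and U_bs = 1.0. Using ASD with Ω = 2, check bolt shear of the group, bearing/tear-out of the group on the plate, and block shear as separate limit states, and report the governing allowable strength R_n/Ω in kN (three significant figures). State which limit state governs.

141 kN (bolt shear governs)

Bolt shear: A_b = π·22²/4 = 380.1 mm²; R_n = 372 × 380.1 × 2 × 1 / 1000 = 282.8 kN → 282.8 / 2 = 141 kN.
Bearing: edge l_c = 23, r_n = 158.4 kN; interior l_c = 36, r_n = 248 kN; R_n = 158.4 + 1·248 = 406.4 kN → 203 kN.
Block shear: A_gv = 1330, A_nv = 784, A_nt = 308 mm²; R_n = min(0.6F_uA_nv, 0.6F_yA_gv) + U_bs·F_u·A_nt = 319.1 kN → 160 kN.
Bolt shear governs: 141 kN.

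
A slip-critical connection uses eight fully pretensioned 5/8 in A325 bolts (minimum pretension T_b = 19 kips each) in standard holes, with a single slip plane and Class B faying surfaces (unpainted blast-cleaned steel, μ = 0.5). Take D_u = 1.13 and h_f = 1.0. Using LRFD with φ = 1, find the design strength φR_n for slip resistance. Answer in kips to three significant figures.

R_n = μ · D_u · h_f · T_b · n_s · n_b = 0.5 × 1.13 × 1.0 × 19 × 1 × 8 = 85.88 kips.
Design strength φR_n = 1 × 85.88 = 85.9 kips.

85.9 kips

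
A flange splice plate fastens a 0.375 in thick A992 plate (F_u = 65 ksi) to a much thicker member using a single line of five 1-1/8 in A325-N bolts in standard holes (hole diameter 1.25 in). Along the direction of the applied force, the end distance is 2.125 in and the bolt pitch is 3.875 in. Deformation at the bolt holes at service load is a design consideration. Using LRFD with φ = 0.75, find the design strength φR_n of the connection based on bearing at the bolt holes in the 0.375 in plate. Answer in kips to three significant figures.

230 kips

Per bolt r_n = 1.2 l_c t F_u ≤ 2.4 d t F_u; upper limit = 2.4 × 1.125 × 0.375 × 65 = 65.81 kips.
Edge bolt: l_c = 2.125 − 1.25/2 = 1.5 in → 1.2 × 1.5 × 0.375 × 65 = 43.87 → r_n = 43.87 kips.
Interior bolts: l_c = 3.875 − 1.25 = 2.625 in → 1.2 × 2.625 × 0.375 × 65 = 76.78 → r_n = 65.81 kips.
R_n = 1 × 43.87 + 4 × 65.81 = 307.1 kips.
Design strength φR_n = 0.75 × 307.1 = 230 kips.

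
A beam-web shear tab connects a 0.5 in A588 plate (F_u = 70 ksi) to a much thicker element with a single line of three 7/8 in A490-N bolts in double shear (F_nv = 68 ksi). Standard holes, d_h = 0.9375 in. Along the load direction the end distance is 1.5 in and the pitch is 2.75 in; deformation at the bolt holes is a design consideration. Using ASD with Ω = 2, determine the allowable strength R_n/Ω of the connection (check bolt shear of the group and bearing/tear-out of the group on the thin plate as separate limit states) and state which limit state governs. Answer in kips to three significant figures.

Bolt shear: A_b = π·0.875²/4 = 0.6013 in²; R_n = 68 × 0.6013 × 3 × 2 = 245.3 kips → 245.3 / 2 = 123 kips.
Bearing (1.2 l_c t F_u ≤ 2.4 d t F_u): upper limit = 2.4·0.875·0.5·70 = 73.5 kips.
  Edge l_c = 1.5 − 0.9375/2 = 1.031 → r_n = 43.31 kips; interior l_c = 2.75 − 0.9375 = 1.812 → r_n = 73.5 kips.
  R_n,bearing = 1·43.31 + 2·73.5 = 190.3 kips → 190.3 / 2 = 95.2 kips.
Bearing governs: 95.2 kips.

95.2 kips (bearing governs)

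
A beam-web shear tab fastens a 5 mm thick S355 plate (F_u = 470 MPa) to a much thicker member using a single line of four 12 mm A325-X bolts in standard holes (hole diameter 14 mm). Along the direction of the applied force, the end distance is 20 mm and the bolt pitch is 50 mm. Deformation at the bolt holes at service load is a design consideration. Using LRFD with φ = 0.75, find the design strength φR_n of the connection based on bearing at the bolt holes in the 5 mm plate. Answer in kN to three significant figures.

180 kN

Per bolt r_n = 1.2 l_c t F_u ≤ 2.4 d t F_u; upper limit = 2.4 × 12 × 5 × 470 / 1000 = 67.68 kN.
Edge bolt: l_c = 20 − 14/2 = 13 mm → 1.2 × 13 × 5 × 470 / 1000 = 36.66 → r_n = 36.66 kN.
Interior bolts: l_c = 50 − 14 = 36 mm → 1.2 × 36 × 5 × 470 / 1000 = 101.5 → r_n = 67.68 kN.
R_n = 1 × 36.66 + 3 × 67.68 = 239.7 kN.
Design strength φR_n = 0.75 × 239.7 = 180 kN.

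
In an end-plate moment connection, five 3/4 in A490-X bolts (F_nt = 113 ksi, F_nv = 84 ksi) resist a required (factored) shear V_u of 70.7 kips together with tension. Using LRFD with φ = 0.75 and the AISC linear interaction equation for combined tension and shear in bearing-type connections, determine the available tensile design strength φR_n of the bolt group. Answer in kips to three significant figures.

148 kips

A_b = π·0.75²/4 = 0.4418 in²; f_rv = 70.7 / (5 × 0.4418) = 32.01 ksi.
F'_nt = 1.3 F_nt − (F_nt / φF_nv) f_rv = 1.3·113 − (113/(0.75·84))·32.01 = 89.49 ksi, capped at F_nt → F'_nt = 89.49 ksi.
R_n = F'_nt · A_b · n = 89.49 × 0.4418 × 5 = 197.7 kips.
Design strength φR_n = 0.75 × 197.7 = 148 kips.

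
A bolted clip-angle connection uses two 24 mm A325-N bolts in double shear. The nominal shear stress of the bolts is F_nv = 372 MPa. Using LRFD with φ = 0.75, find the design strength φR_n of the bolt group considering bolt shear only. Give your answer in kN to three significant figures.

A_b = π × 24² / 4 = 452.4 mm².
R_n = F_nv · A_b · n · n_s = 372 × 452.4 × 2 × 2 / 1000 = 673.2 kN.
Design strength φR_n = 0.75 × 673.2 = 505 kN.

505 kN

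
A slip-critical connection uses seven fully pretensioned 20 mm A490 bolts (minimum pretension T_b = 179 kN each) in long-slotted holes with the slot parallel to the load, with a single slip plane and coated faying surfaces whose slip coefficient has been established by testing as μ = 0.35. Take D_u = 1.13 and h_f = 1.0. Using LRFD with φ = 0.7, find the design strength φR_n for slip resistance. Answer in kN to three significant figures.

R_n = μ · D_u · h_f · T_b · n_s · n_b = 0.35 × 1.13 × 1.0 × 179 × 1 × 7 = 495.6 kN.
Design strength φR_n = 0.7 × 495.6 = 347 kN.

347 kN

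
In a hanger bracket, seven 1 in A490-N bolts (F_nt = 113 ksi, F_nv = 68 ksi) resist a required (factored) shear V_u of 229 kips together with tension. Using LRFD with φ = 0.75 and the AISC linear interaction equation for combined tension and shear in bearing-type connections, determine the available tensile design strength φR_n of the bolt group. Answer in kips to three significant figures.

A_b = π·1²/4 = 0.7854 in²; f_rv = 229 / (7 × 0.7854) = 41.65 ksi.
F'_nt = 1.3 F_nt − (F_nt / φF_nv) f_rv = 1.3·113 − (113/(0.75·68))·41.65 = 54.61 ksi, capped at F_nt → F'_nt = 54.61 ksi.
R_n = F'_nt · A_b · n = 54.61 × 0.7854 × 7 = 300.2 kips.
Design strength φR_n = 0.75 × 300.2 = 225 kips.

225 kips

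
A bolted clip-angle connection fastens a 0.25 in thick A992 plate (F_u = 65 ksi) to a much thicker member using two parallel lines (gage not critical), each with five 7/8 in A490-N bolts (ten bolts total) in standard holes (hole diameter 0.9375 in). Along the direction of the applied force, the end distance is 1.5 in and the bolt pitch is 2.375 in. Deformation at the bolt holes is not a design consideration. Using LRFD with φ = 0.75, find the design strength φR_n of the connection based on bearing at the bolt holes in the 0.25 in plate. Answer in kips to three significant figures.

248 kips

Per bolt r_n = 1.5 l_c t F_u ≤ 3.0 d t F_u; upper limit = 3.0 × 0.875 × 0.25 × 65 = 42.66 kips.
Edge bolt: l_c = 1.5 − 0.9375/2 = 1.031 in → 1.5 × 1.031 × 0.25 × 65 = 25.14 → r_n = 25.14 kips.
Interior bolts: l_c = 2.375 − 0.9375 = 1.438 in → 1.5 × 1.438 × 0.25 × 65 = 35.04 → r_n = 35.04 kips.
R_n = 2 × 25.14 + 8 × 35.04 = 330.6 kips.
Design strength φR_n = 0.75 × 330.6 = 248 kips.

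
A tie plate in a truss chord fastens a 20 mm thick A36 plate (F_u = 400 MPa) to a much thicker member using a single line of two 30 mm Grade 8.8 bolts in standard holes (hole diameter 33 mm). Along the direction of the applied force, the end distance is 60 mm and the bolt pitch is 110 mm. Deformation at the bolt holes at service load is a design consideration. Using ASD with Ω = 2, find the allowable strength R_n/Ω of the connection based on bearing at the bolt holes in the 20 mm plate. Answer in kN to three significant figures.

Per bolt r_n = 1.2 l_c t F_u ≤ 2.4 d t F_u; upper limit = 2.4 × 30 × 20 × 400 / 1000 = 576 kN.
Edge bolt: l_c = 60 − 33/2 = 43.5 mm → 1.2 × 43.5 × 20 × 400 / 1000 = 417.6 → r_n = 417.6 kN.
Interior bolts: l_c = 110 − 33 = 77 mm → 1.2 × 77 × 20 × 400 / 1000 = 739.2 → r_n = 576 kN.
R_n = 1 × 417.6 + 1 × 576 = 993.6 kN.
Allowable strength R_n/Ω = 993.6 / 2 = 497 kN.

497 kN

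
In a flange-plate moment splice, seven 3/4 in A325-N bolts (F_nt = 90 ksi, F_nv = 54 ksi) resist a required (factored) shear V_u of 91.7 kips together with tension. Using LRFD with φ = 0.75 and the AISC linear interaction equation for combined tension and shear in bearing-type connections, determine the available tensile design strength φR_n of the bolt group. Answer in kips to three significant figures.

119 kips

A_b = π·0.75²/4 = 0.4418 in²; f_rv = 91.7 / (7 × 0.4418) = 29.65 ksi.
F'_nt = 1.3 F_nt − (F_nt / φF_nv) f_rv = 1.3·90 − (90/(0.75·54))·29.65 = 51.11 ksi, capped at F_nt → F'_nt = 51.11 ksi.
R_n = F'_nt · A_b · n = 51.11 × 0.4418 × 7 = 158 kips.
Design strength φR_n = 0.75 × 158 = 119 kips.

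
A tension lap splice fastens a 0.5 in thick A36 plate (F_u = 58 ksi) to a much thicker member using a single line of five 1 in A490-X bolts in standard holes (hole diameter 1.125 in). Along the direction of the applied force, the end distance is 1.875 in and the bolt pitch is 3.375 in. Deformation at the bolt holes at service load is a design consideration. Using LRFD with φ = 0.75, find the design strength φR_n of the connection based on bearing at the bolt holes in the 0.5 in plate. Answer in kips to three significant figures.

Per bolt r_n = 1.2 l_c t F_u ≤ 2.4 d t F_u; upper limit = 2.4 × 1 × 0.5 × 58 = 69.6 kips.
Edge bolt: l_c = 1.875 − 1.125/2 = 1.312 in → 1.2 × 1.312 × 0.5 × 58 = 45.67 → r_n = 45.67 kips.
Interior bolts: l_c = 3.375 − 1.125 = 2.25 in → 1.2 × 2.25 × 0.5 × 58 = 78.3 → r_n = 69.6 kips.
R_n = 1 × 45.67 + 4 × 69.6 = 324.1 kips.
Design strength φR_n = 0.75 × 324.1 = 243 kips.

243 kips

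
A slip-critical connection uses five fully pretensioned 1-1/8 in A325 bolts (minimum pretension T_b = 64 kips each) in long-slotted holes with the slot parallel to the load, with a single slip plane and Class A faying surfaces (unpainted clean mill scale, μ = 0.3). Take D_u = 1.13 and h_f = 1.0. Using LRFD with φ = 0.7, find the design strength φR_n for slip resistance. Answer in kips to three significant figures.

75.9 kips

R_n = μ · D_u · h_f · T_b · n_s · n_b = 0.3 × 1.13 × 1.0 × 64 × 1 × 5 = 108.5 kips.
Design strength φR_n = 0.7 × 108.5 = 75.9 kips.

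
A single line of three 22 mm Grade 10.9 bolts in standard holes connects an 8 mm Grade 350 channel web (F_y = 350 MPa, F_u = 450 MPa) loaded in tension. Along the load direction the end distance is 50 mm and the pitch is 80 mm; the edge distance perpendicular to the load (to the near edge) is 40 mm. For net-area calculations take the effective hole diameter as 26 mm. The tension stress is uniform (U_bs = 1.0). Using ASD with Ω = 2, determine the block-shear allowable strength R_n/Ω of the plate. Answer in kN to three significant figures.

205 kN

Shear plane L_v = 50 + 2·80 = 210 mm; A_gv = 210 × 8 = 1680 mm².
A_nv = (210 − 2.5·26) × 8 = 1160 mm².
A_nt = (40 − 0.5·26) × 8 = 216 mm².
0.6 F_u A_nv = 313.2 kN; 0.6 F_y A_gv = 352.8 kN → shear rupture governs the shear term.
R_n = 313.2 + 1.0 × 450 × 216 / 1000 = 410.4 kN.
Allowable strength R_n/Ω = 410.4 / 2 = 205 kN.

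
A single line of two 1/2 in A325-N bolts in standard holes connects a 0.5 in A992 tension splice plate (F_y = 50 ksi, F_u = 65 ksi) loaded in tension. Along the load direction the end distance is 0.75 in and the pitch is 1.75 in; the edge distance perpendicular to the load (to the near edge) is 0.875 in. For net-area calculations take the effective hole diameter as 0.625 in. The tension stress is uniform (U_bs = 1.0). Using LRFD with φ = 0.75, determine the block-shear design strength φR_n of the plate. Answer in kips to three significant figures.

36.6 kips

Shear plane L_v = 0.75 + 1·1.75 = 2.5 in; A_gv = 2.5 × 0.5 = 1.25 in².
A_nv = (2.5 − 1.5·0.625) × 0.5 = 0.7812 in².
A_nt = (0.875 − 0.5·0.625) × 0.5 = 0.2812 in².
0.6 F_u A_nv = 30.47 kips; 0.6 F_y A_gv = 37.5 kips → shear rupture governs the shear term.
R_n = 30.47 + 1.0 × 65 × 0.2812 = 48.75 kips.
Design strength φR_n = 0.75 × 48.75 = 36.6 kips.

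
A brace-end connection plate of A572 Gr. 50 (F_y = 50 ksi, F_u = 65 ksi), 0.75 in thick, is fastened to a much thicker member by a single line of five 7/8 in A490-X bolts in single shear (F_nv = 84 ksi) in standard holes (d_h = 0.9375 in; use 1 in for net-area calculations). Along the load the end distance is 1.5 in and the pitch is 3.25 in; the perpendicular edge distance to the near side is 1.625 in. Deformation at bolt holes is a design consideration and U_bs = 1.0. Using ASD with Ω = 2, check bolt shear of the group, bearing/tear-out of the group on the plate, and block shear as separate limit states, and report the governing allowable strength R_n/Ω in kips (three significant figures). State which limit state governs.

126 kips (bolt shear governs)

Bolt shear: A_b = π·0.875²/4 = 0.6013 in²; R_n = 84 × 0.6013 × 5 × 1 = 252.6 kips → 252.6 / 2 = 126 kips.
Bearing: edge l_c = 1.031, r_n = 60.33 kips; interior l_c = 2.312, r_n = 102.4 kips; R_n = 60.33 + 4·102.4 = 469.8 kips → 235 kips.
Block shear: A_gv = 10.88, A_nv = 7.5, A_nt = 0.8438 in²; R_n = min(0.6F_uA_nv, 0.6F_yA_gv) + U_bs·F_u·A_nt = 347.3 kips → 174 kips.
Bolt shear governs: 126 kips.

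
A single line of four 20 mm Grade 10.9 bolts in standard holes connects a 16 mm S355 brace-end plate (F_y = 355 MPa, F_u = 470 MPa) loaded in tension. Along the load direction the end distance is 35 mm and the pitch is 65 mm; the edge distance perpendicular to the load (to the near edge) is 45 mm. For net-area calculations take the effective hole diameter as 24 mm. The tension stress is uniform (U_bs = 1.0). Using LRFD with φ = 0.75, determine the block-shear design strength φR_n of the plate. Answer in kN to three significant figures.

Shear plane L_v = 35 + 3·65 = 230 mm; A_gv = 230 × 16 = 3680 mm².
A_nv = (230 − 3.5·24) × 16 = 2336 mm².
A_nt = (45 − 0.5·24) × 16 = 528 mm².
0.6 F_u A_nv = 658.8 kN; 0.6 F_y A_gv = 783.8 kN → shear rupture governs the shear term.
R_n = 658.8 + 1.0 × 470 × 528 / 1000 = 906.9 kN.
Design strength φR_n = 0.75 × 906.9 = 680 kN.

680 kN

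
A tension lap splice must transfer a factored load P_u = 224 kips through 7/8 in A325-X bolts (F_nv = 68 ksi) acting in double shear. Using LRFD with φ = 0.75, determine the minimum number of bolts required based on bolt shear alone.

A_b = π·0.875²/4 = 0.6013 in².
Per-bolt design strength φR_n = 0.75 × 68 × 0.6013 × 2 = 61.33 kips.
n ≥ 224 / 61.33 = 3.652 → use 4 bolts.

4 bolts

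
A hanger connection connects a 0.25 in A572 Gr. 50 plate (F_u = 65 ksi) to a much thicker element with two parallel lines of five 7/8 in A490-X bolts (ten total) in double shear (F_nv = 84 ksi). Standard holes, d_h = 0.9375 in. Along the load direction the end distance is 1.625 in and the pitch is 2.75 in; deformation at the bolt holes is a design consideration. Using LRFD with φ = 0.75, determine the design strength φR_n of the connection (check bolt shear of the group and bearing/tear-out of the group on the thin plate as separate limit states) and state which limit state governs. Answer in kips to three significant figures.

239 kips (bearing governs)

Bolt shear: A_b = π·0.875²/4 = 0.6013 in²; R_n = 84 × 0.6013 × 10 × 2 = 1010 kips → 0.75 × 1010 = 758 kips.
Bearing (1.2 l_c t F_u ≤ 2.4 d t F_u): upper limit = 2.4·0.875·0.25·65 = 34.12 kips.
  Edge l_c = 1.625 − 0.9375/2 = 1.156 → r_n = 22.55 kips; interior l_c = 2.75 − 0.9375 = 1.812 → r_n = 34.12 kips.
  R_n,bearing = 2·22.55 + 8·34.12 = 318.1 kips → 0.75 × 318.1 = 239 kips.
Bearing governs: 239 kips.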